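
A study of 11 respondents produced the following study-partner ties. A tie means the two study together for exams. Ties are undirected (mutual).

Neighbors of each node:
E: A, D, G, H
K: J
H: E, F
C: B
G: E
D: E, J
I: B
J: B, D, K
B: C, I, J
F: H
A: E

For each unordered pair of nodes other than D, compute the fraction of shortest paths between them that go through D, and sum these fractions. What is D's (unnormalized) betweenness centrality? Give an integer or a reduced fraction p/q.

25

Pairs whose geodesics pass through D — I–G: 1; I–E: 1; I–F: 1; I–A: 1; I–H: 1; G–C: 1; G–K: 1; G–J: 1; G–B: 1; E–C: 1; E–K: 1; E–J: 1; E–B: 1; C–F: 1 … (+11 more pairs).
All other pairs contribute 0.
Summing the contributions gives betweenness(D) = 25.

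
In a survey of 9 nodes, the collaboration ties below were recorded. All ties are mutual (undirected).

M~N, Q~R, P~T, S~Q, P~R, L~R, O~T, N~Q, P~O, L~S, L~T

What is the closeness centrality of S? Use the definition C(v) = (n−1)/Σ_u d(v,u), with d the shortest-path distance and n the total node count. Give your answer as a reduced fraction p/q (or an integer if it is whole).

8/17

Distances from S: L:1, M:3, N:2, O:3, P:3, Q:1, R:2, T:2. Sum = 17.
n = 9, so closeness = 8/17.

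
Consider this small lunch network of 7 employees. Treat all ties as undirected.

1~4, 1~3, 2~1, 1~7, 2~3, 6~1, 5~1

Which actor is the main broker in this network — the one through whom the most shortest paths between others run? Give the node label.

Unnormalized betweenness of each node: 1:14, 2:0, 3:0, 4:0, 5:0, 6:0, 7:0.
1 has the largest value, 14, making it the main broker — the node through which the most shortest paths run.

1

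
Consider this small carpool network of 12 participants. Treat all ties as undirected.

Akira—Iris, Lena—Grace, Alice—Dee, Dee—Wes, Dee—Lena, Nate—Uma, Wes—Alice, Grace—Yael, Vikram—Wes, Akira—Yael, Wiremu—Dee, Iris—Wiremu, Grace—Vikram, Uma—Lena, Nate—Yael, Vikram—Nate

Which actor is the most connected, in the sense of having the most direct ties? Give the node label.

Degrees — Akira:2, Alice:2, Dee:4, Grace:3, Iris:2, Lena:3, Nate:3, Uma:2, Vikram:3, Wes:3, Wiremu:2, Yael:3.
The maximum is 4, attained only by Dee.

Dee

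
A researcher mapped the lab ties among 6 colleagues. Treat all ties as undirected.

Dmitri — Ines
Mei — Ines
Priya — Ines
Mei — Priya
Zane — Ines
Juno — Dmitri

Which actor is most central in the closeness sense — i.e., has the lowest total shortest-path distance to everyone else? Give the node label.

Ines

Farness (sum of distances to all others) for each node — Dmitri:8, Ines:6, Juno:12, Mei:9, Priya:9, Zane:10.
The smallest farness is 6, for Ines, so Ines has the highest closeness.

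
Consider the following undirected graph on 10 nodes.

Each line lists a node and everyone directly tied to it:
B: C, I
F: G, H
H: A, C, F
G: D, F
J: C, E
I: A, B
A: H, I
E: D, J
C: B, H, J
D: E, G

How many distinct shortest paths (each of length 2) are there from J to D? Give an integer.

1

The shortest distance is 2, and the only length-2 path is J–E–D. So there is exactly 1 shortest path.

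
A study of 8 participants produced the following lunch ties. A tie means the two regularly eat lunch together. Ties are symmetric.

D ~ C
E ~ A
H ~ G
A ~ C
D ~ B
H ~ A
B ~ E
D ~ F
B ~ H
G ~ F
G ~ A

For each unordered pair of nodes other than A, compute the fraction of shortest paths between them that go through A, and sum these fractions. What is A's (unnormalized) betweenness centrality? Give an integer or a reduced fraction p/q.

Pairs whose geodesics pass through A — E–C: 1; E–F: 1/2; E–G: 1; E–H: 1/2; C–G: 1; C–H: 1.
All other pairs contribute 0.
Summing the contributions gives betweenness(A) = 5.

5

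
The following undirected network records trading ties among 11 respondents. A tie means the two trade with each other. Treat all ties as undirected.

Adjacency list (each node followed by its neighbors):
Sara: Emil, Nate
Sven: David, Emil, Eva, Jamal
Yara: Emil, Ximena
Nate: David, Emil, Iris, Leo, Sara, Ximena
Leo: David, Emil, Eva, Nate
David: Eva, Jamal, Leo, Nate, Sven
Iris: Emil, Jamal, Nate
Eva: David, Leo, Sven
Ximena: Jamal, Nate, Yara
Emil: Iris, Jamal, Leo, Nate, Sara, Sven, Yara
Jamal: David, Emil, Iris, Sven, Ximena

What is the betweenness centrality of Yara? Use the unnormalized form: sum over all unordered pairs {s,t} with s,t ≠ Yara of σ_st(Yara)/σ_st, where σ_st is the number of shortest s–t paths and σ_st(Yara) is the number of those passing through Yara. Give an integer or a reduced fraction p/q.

Pairs whose geodesics pass through Yara — Ximena–Emil: 1/3.
All other pairs contribute 0.
Summing the contributions gives betweenness(Yara) = 1/3.

1/3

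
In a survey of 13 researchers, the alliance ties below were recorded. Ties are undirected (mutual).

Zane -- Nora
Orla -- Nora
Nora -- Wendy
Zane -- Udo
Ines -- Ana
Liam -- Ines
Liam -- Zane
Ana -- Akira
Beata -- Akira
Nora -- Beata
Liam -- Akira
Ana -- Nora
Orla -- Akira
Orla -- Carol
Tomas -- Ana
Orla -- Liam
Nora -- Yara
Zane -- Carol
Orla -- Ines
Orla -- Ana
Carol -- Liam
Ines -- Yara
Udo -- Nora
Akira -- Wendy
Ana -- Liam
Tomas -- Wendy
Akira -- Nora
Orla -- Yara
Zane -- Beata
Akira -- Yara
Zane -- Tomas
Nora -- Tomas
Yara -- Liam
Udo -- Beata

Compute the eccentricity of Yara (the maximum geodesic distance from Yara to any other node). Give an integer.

2

Distances from Yara: Akira:1, Ana:2, Beata:2, Carol:2, Ines:1, Liam:1, Nora:1, Orla:1, Tomas:2, Udo:2, Wendy:2, Zane:2.
The largest is 2 (to Ana, Carol, Zane, Wendy, Beata, Udo, and Tomas), so the eccentricity of Yara is 2.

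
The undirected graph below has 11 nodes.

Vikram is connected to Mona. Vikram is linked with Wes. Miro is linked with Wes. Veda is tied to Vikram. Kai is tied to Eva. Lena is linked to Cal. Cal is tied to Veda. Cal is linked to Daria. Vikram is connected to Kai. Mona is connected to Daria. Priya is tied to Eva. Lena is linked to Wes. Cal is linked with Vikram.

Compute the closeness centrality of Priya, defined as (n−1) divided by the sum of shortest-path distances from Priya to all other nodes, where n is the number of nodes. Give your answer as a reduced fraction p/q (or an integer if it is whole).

10/37

Distances from Priya: Cal:4, Daria:5, Eva:1, Kai:2, Lena:5, Miro:5, Mona:4, Veda:4, Vikram:3, Wes:4. Sum = 37.
n = 11, so closeness = 10/37.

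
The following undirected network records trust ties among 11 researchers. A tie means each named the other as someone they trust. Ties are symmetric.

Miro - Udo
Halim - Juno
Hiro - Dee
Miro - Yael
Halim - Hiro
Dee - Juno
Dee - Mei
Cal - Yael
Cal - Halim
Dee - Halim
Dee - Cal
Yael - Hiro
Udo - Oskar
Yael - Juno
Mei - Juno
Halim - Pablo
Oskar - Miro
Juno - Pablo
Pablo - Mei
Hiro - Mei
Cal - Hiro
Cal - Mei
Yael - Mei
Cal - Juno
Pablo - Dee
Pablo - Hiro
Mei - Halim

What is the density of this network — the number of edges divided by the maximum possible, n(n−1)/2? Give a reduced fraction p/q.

There are 27 edges and 11 nodes, so the maximum possible is C(11,2) = 55.
Density = 27/55.

27/55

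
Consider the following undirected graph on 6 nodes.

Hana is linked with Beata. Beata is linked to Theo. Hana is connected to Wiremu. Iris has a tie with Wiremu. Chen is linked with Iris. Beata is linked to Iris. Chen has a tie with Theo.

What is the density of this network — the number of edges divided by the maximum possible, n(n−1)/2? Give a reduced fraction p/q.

7/15

There are 7 edges and 6 nodes, so the maximum possible is C(6,2) = 15.
Density = 7/15.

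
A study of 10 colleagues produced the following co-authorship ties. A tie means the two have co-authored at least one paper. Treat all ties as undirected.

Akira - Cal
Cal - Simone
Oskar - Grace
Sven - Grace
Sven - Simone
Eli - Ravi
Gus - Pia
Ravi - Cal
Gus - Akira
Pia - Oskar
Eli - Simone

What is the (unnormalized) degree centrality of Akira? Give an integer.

2

Akira is directly tied to Cal and Gus. That is 2 neighbors, so the degree of Akira is 2.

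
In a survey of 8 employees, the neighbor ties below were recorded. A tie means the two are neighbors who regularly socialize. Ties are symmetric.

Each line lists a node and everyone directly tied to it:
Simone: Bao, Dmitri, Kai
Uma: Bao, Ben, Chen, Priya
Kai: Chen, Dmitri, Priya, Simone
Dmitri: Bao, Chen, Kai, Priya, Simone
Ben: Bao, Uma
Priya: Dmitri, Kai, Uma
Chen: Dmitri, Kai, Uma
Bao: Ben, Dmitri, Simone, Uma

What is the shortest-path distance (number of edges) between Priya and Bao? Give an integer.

One shortest route is Priya – Dmitri – Bao, which uses 2 edges, and Priya and Bao are not directly tied, so nothing shorter exists. So d(Priya,Bao) = 2.

2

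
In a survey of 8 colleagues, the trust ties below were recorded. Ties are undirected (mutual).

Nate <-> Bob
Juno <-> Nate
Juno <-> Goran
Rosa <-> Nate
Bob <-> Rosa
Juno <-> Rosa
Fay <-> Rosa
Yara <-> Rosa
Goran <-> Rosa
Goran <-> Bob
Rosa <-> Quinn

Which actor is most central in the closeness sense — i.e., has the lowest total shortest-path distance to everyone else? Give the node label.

Farness (sum of distances to all others) for each node — Bob:11, Fay:13, Goran:11, Juno:11, Nate:11, Quinn:13, Rosa:7, Yara:13.
The smallest farness is 7, for Rosa, so Rosa has the highest closeness.

Rosa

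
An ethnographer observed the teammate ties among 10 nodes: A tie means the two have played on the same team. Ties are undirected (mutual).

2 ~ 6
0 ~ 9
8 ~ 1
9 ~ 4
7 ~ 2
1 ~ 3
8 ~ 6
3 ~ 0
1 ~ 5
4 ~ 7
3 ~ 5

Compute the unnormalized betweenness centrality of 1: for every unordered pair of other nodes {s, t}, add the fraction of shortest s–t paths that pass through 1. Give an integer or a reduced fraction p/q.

19/2

Pairs whose geodesics pass through 1 — 3–8: 1; 3–6: 1; 3–2: 1; 5–8: 1; 5–6: 1; 5–2: 1; 5–7: 1/2; 8–9: 1; 8–0: 1; 6–0: 1.
All other pairs contribute 0.
Summing the contributions gives betweenness(1) = 19/2.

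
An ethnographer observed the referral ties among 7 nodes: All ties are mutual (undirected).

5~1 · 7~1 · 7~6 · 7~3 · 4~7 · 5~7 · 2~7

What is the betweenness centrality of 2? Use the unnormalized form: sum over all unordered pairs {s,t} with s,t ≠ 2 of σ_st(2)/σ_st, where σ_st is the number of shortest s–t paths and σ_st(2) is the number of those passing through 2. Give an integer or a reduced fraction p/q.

0

No shortest path between any pair of other nodes passes through 2.
Summing the contributions gives betweenness(2) = 0.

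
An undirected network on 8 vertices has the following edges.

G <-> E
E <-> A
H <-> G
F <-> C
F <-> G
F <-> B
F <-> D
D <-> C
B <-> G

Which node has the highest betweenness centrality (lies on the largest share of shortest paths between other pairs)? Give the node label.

G

Unnormalized betweenness of each node: A:0, B:0, C:0, D:0, E:6, F:10, G:14, H:0.
G has the largest value, 14, making it the main broker — the node through which the most shortest paths run.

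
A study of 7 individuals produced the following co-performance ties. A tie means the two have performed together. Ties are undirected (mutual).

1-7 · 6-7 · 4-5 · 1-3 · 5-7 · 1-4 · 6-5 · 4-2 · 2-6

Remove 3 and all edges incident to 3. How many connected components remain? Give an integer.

3's neighbors (1) remain reachable from one another through other ties, so the rest of the network stays in one piece.

1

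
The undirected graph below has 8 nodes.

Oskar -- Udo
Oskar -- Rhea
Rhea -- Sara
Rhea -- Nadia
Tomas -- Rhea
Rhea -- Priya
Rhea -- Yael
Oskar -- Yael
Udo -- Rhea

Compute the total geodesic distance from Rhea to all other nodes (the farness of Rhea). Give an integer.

Distances from Rhea: Nadia:1, Oskar:1, Priya:1, Sara:1, Tomas:1, Udo:1, Yael:1.
Sum = 1 + 1 + 1 + 1 + 1 + 1 + 1 = 7.

7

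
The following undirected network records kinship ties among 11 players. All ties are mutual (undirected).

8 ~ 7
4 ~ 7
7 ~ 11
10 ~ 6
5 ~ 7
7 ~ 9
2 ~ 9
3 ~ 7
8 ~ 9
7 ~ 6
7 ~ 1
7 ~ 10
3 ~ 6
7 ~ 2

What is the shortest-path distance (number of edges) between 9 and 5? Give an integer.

One shortest route is 9 – 7 – 5, which uses 2 edges, and 9 and 5 are not directly tied, so nothing shorter exists. So d(9,5) = 2.

2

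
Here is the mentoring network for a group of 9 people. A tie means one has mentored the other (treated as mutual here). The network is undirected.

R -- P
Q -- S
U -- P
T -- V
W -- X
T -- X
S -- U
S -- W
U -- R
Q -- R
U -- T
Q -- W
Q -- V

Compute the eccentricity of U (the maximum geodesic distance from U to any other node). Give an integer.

Distances from U: P:1, Q:2, R:1, S:1, T:1, V:2, W:2, X:2.
The largest is 2 (to Q, V, X, and W), so the eccentricity of U is 2.

2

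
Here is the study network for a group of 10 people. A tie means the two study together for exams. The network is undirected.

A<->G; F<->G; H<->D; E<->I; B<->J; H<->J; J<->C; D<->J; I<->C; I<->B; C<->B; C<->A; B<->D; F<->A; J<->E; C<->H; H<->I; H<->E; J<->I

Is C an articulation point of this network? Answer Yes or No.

Removing C leaves {A, F, and G} with no path to {B, D, E, H, I, and J}, so the network splits into 2 components. C is a cut vertex.

Yes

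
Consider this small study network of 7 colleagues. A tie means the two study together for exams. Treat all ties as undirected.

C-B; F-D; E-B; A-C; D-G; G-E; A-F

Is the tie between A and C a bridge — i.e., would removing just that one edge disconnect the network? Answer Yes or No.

Even without that edge, A still reaches C via A – F – D – G – E – B – C, so the network stays connected. Not a bridge.

No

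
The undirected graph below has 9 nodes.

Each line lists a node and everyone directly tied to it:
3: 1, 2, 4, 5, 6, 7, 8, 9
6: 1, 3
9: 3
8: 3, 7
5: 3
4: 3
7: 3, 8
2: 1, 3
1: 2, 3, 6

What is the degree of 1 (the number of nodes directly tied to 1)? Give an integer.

1 is directly tied to 2, 3, and 6. That is 3 neighbors, so the degree of 1 is 3.

3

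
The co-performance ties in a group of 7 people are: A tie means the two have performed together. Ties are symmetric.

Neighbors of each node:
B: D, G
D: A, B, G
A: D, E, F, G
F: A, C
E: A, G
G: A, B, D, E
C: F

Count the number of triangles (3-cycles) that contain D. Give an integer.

2

D's neighbors: A, B, and G.
Neighbor pairs that are themselves tied: D–A–G; D–B–G. Each forms one triangle with D, for 2 in total.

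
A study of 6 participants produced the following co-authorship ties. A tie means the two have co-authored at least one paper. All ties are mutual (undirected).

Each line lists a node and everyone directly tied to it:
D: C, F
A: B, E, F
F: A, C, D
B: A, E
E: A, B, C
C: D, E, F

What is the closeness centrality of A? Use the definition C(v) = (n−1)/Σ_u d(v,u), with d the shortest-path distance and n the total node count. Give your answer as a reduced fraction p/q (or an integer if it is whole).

Distances from A: B:1, C:2, D:2, E:1, F:1. Sum = 7.
n = 6, so closeness = 5/7.

5/7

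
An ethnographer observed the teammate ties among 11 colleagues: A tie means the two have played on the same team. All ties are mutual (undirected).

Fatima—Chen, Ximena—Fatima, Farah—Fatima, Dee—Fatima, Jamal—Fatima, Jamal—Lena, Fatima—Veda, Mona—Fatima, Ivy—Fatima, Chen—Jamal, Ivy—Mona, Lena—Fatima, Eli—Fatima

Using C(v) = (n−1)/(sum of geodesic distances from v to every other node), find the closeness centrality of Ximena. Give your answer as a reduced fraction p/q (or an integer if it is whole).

10/19

Distances from Ximena: Chen:2, Dee:2, Eli:2, Farah:2, Fatima:1, Ivy:2, Jamal:2, Lena:2, Mona:2, Veda:2. Sum = 19.
n = 11, so closeness = 10/19.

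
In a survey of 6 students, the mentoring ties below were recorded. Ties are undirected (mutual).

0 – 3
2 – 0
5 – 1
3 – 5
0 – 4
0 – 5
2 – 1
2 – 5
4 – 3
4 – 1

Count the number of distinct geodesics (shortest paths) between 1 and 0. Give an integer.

The shortest distance is 2. The length-2 paths are: 1–5–0; 1–2–0; 1–4–0.
That gives 3 distinct shortest paths.

3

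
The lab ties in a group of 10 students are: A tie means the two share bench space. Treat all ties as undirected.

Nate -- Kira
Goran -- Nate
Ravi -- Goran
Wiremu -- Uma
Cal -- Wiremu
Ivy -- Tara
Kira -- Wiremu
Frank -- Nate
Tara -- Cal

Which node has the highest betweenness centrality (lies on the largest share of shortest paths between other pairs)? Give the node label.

Wiremu

Unnormalized betweenness of each node: Cal:14, Frank:0, Goran:8, Ivy:0, Kira:20, Nate:20, Ravi:0, Tara:8, Uma:0, Wiremu:23.
Wiremu has the largest value, 23, making it the main broker — the node through which the most shortest paths run.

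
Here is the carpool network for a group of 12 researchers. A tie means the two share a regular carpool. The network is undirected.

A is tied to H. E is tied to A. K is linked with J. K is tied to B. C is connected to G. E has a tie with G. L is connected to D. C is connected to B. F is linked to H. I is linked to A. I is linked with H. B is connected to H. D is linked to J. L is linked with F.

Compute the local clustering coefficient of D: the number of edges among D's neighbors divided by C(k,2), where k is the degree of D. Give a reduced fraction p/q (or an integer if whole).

D's neighbors: J and L (k = 2).
Possible neighbor pairs: C(2,2) = 1. Edges among them: none → e = 0.
Clustering(D) = 0/1.

0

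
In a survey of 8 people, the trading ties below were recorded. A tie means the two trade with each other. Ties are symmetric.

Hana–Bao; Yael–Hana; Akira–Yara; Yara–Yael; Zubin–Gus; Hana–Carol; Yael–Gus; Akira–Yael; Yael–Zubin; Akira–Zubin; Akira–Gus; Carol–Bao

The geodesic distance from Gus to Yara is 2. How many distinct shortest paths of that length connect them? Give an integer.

2

The shortest distance is 2. The length-2 paths are: Gus–Yael–Yara; Gus–Akira–Yara.
That gives 2 distinct shortest paths.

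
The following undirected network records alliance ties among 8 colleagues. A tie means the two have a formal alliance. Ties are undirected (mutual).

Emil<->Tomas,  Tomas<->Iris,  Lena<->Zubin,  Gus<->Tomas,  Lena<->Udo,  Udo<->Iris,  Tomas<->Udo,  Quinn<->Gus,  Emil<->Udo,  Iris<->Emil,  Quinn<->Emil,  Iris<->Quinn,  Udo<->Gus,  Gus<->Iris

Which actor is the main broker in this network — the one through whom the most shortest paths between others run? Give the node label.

Udo

Unnormalized betweenness of each node: Emil:4/3, Gus:4/3, Iris:19/12, Lena:6, Quinn:1/4, Tomas:1/4, Udo:41/4, Zubin:0.
Udo has the largest value, 41/4, making it the main broker — the node through which the most shortest paths run.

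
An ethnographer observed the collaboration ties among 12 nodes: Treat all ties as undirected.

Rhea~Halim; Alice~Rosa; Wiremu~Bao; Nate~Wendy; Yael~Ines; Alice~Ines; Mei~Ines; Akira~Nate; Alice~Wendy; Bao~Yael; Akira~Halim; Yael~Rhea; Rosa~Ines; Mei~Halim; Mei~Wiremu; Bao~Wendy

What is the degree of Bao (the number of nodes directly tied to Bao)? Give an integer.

Bao is directly tied to Wendy, Wiremu, and Yael. That is 3 neighbors, so the degree of Bao is 3.

3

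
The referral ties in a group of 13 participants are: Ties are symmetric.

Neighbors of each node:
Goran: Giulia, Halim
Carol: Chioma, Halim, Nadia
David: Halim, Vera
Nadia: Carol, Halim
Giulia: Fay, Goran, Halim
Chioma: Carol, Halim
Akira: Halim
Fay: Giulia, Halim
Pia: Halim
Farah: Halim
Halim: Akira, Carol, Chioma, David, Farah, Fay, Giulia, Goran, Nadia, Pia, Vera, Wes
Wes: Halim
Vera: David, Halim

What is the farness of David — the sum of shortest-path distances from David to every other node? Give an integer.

Distances from David: Akira:2, Carol:2, Chioma:2, Farah:2, Fay:2, Giulia:2, Goran:2, Halim:1, Nadia:2, Pia:2, Vera:1, Wes:2.
Sum = 2 + 2 + 2 + 2 + 2 + 2 + 2 + 1 + 2 + 2 + 1 + 2 = 22.

22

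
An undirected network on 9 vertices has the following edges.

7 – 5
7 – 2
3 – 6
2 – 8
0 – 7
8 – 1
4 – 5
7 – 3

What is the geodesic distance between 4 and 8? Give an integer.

4

One shortest route is 4 – 5 – 7 – 2 – 8, which uses 4 edges, and at distance 3 from 4 we only reach {0, 2, 3}, which does not include 8. So d(4,8) = 4.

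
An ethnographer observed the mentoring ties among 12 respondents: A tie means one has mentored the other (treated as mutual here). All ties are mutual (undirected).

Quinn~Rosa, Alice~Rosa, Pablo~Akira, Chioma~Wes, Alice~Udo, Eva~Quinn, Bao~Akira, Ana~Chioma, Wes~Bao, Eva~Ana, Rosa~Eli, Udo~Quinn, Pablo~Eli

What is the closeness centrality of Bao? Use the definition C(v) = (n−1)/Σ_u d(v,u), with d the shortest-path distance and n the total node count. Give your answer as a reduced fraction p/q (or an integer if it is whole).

11/36

Distances from Bao: Akira:1, Alice:5, Ana:3, Chioma:2, Eli:3, Eva:4, Pablo:2, Quinn:5, Rosa:4, Udo:6, Wes:1. Sum = 36.
n = 12, so closeness = 11/36.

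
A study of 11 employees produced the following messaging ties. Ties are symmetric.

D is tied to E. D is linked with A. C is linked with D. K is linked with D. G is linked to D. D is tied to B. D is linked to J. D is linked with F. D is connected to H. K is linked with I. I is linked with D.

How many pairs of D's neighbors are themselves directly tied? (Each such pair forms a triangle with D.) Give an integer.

D's neighbors: A, B, C, E, F, G, H, I, J, and K.
Neighbor pairs that are themselves tied: D–I–K. Each forms one triangle with D, for 1 in total.

1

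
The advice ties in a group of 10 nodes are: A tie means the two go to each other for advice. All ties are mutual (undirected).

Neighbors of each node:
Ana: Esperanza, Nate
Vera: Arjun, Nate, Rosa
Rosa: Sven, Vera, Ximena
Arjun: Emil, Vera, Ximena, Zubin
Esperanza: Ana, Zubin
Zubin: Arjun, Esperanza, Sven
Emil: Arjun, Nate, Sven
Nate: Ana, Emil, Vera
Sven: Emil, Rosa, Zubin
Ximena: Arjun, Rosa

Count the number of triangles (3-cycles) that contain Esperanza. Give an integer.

0

Esperanza's neighbors are Ana and Zubin, but none of them are tied to each other, so no triangle contains Esperanza.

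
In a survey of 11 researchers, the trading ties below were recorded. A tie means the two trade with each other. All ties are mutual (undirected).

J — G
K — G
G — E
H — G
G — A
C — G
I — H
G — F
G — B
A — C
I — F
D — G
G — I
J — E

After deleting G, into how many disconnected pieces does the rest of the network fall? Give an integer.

Without G, the remaining ties split the others into: {B}; {A, C}; {D}; {E, J}; {F, H, I}; {K}.
That's 6 separate components.

6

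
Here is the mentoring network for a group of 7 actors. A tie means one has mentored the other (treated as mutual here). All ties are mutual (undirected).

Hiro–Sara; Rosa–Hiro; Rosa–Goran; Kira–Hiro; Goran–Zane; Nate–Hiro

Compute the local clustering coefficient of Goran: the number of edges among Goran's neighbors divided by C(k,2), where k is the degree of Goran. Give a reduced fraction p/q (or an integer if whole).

0

Goran's neighbors: Rosa and Zane (k = 2).
Possible neighbor pairs: C(2,2) = 1. Edges among them: none → e = 0.
Clustering(Goran) = 0/1.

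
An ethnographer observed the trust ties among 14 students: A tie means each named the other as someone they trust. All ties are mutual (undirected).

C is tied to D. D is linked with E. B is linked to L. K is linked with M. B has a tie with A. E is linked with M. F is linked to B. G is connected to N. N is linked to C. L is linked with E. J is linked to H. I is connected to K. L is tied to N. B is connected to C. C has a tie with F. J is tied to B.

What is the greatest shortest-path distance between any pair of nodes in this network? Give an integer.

Eccentricity of each node (its greatest distance to any other): A:6, B:5, C:5, D:4, E:4, F:6, G:6, H:7, I:7, J:6, K:6, L:4, M:5, N:5.
The maximum eccentricity is 7, realized for instance by the pair H–I via H – J – B – L – E – M – K – I. So the diameter is 7.

7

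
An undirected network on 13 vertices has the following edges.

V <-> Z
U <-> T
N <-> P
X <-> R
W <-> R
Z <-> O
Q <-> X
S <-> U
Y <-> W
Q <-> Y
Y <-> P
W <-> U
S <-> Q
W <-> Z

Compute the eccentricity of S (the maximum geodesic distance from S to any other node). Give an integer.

Distances from S: N:4, O:4, P:3, Q:1, R:3, T:2, U:1, V:4, W:2, X:2, Y:2, Z:3.
The largest is 4 (to V, O, and N), so the eccentricity of S is 4.

4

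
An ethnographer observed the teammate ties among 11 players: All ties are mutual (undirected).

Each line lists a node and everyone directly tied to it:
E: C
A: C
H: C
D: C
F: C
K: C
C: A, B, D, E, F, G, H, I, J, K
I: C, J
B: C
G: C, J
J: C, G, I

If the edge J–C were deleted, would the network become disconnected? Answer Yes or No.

Even without that edge, J still reaches C via J – I – C, so the network stays connected. Not a bridge.

No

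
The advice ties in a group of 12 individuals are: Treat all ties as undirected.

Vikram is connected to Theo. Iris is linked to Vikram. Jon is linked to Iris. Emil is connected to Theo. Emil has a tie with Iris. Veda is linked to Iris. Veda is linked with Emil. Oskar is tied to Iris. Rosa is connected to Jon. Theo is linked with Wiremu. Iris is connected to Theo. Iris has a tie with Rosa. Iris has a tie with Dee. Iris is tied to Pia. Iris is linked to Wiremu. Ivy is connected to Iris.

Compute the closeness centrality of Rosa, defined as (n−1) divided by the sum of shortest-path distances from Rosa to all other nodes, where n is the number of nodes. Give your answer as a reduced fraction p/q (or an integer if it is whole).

11/20

Distances from Rosa: Dee:2, Emil:2, Iris:1, Ivy:2, Jon:1, Oskar:2, Pia:2, Theo:2, Veda:2, Vikram:2, Wiremu:2. Sum = 20.
n = 12, so closeness = 11/20.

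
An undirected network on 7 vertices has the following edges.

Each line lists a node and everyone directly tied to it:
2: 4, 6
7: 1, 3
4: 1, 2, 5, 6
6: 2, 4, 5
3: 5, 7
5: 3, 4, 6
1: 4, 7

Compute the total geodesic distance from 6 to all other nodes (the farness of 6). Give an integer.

Distances from 6: 1:2, 2:1, 3:2, 4:1, 5:1, 7:3.
Sum = 2 + 1 + 2 + 1 + 1 + 3 = 10.

10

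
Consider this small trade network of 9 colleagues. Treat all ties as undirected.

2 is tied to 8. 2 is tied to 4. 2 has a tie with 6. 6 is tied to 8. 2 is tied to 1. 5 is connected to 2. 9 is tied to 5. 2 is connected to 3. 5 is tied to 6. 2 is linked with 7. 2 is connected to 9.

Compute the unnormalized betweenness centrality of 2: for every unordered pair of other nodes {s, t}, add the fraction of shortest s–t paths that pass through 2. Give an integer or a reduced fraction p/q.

24

Pairs whose geodesics pass through 2 — 9–1: 1; 9–3: 1; 9–8: 1; 9–4: 1; 9–6: 1/2; 9–7: 1; 1–5: 1; 1–3: 1; 1–8: 1; 1–4: 1; 1–6: 1; 1–7: 1; 5–3: 1; 5–8: 1/2 … (+11 more pairs).
All other pairs contribute 0.
Summing the contributions gives betweenness(2) = 24.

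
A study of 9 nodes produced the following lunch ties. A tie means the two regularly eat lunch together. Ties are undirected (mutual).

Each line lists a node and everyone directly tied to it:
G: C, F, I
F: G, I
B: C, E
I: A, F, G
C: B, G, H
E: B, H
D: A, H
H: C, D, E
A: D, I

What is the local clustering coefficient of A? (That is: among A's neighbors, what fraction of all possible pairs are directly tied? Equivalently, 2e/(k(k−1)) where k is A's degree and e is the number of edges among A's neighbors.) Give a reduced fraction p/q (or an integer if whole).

A's neighbors: D and I (k = 2).
Possible neighbor pairs: C(2,2) = 1. Edges among them: none → e = 0.
Clustering(A) = 0/1.

0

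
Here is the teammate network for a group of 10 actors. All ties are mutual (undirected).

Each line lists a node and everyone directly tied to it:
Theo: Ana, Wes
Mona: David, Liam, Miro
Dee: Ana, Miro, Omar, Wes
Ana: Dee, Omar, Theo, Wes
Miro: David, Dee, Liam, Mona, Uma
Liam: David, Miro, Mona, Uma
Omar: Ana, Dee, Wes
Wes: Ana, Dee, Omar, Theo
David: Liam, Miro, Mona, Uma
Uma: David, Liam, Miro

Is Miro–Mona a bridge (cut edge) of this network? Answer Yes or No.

No

Even without that edge, Miro still reaches Mona via Miro – David – Mona, so the network stays connected. Not a bridge.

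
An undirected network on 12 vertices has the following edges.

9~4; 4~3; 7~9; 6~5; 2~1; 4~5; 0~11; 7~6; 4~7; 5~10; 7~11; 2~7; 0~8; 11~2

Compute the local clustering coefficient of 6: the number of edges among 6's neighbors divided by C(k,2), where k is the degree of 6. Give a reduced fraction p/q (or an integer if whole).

0

6's neighbors: 5 and 7 (k = 2).
Possible neighbor pairs: C(2,2) = 1. Edges among them: none → e = 0.
Clustering(6) = 0/1.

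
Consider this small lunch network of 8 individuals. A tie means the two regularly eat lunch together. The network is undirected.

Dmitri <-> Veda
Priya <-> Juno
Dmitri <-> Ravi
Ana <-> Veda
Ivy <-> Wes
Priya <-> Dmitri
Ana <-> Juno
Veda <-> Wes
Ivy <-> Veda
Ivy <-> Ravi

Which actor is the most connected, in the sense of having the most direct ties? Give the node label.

Degrees — Ana:2, Dmitri:3, Ivy:3, Juno:2, Priya:2, Ravi:2, Veda:4, Wes:2.
The maximum is 4, attained only by Veda.

Veda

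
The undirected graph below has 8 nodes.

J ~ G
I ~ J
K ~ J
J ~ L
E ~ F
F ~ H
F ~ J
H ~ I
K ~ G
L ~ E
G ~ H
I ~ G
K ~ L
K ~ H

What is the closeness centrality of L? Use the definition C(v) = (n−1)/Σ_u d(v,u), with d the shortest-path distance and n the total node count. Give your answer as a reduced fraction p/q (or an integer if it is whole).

Distances from L: E:1, F:2, G:2, H:2, I:2, J:1, K:1. Sum = 11.
n = 8, so closeness = 7/11.

7/11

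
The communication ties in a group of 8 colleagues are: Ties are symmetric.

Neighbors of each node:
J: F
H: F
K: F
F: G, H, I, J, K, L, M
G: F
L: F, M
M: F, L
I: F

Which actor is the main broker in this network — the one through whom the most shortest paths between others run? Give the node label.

F

Unnormalized betweenness of each node: F:20, G:0, H:0, I:0, J:0, K:0, L:0, M:0.
F has the largest value, 20, making it the main broker — the node through which the most shortest paths run.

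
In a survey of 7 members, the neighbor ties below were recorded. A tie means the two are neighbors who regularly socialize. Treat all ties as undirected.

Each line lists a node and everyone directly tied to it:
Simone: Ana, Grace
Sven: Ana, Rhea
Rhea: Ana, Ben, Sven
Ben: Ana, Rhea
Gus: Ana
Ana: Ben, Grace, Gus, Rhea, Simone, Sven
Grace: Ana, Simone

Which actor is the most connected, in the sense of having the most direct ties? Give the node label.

Ana

Degrees — Ana:6, Ben:2, Grace:2, Gus:1, Rhea:3, Simone:2, Sven:2.
The maximum is 6, attained only by Ana.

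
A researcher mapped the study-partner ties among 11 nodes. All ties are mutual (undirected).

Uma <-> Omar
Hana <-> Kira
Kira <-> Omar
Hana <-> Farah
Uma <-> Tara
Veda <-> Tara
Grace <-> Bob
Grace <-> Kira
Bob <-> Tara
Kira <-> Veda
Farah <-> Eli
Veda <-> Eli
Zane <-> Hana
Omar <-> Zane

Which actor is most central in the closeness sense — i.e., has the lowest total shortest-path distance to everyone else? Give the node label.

Farness (sum of distances to all others) for each node — Bob:25, Eli:23, Farah:25, Grace:22, Hana:20, Kira:16, Omar:20, Tara:20, Uma:23, Veda:18, Zane:24.
The smallest farness is 16, for Kira, so Kira has the highest closeness.

Kira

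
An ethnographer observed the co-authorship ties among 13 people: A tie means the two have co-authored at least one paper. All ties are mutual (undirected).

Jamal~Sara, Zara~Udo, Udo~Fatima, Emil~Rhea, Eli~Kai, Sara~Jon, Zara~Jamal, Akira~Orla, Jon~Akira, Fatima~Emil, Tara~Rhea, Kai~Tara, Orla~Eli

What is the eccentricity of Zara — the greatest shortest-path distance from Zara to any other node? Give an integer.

6

Distances from Zara: Akira:4, Eli:6, Emil:3, Fatima:2, Jamal:1, Jon:3, Kai:6, Orla:5, Rhea:4, Sara:2, Tara:5, Udo:1.
The largest is 6 (to Eli and Kai), so the eccentricity of Zara is 6.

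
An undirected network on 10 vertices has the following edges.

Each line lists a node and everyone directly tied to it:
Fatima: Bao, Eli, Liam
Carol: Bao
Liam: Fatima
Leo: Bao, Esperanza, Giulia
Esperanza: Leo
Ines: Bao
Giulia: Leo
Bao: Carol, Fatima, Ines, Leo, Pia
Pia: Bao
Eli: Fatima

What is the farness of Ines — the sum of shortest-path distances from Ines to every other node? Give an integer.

21

Distances from Ines: Bao:1, Carol:2, Eli:3, Esperanza:3, Fatima:2, Giulia:3, Leo:2, Liam:3, Pia:2.
Sum = 1 + 2 + 3 + 3 + 2 + 3 + 2 + 3 + 2 = 21.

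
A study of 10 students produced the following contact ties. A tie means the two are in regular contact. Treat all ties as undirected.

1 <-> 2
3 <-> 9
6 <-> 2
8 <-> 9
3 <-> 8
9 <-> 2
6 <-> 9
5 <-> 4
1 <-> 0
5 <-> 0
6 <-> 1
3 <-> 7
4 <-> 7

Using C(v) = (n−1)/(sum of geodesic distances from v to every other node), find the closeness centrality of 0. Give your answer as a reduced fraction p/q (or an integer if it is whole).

9/22

Distances from 0: 1:1, 2:2, 3:4, 4:2, 5:1, 6:2, 7:3, 8:4, 9:3. Sum = 22.
n = 10, so closeness = 9/22.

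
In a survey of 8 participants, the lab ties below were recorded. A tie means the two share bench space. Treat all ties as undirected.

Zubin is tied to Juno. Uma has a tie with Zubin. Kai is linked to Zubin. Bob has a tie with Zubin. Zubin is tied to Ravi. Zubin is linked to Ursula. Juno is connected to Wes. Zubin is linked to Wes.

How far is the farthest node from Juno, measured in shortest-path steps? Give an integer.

Distances from Juno: Bob:2, Kai:2, Ravi:2, Uma:2, Ursula:2, Wes:1, Zubin:1.
The largest is 2 (to Uma, Kai, Ravi, Ursula, and Bob), so the eccentricity of Juno is 2.

2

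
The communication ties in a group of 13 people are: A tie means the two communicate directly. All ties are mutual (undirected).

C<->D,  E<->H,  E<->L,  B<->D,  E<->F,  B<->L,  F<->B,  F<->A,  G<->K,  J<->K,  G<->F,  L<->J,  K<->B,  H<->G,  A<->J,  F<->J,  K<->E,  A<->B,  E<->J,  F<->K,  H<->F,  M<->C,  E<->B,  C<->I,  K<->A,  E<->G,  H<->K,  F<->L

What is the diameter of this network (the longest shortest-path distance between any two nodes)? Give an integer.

5

Eccentricity of each node (its greatest distance to any other): A:4, B:3, C:4, D:3, E:4, F:4, G:5, H:5, I:5, J:5, K:4, L:4, M:5.
The maximum eccentricity is 5, realized for instance by the pair G–M via G – F – B – D – C – M. So the diameter is 5.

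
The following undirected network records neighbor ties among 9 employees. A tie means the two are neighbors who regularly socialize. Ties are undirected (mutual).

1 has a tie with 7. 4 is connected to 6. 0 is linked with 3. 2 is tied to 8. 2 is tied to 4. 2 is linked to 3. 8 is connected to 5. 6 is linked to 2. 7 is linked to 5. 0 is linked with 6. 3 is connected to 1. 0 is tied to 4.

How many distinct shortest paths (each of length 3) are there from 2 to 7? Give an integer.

The shortest distance is 3. The length-3 paths are: 2–8–5–7; 2–3–1–7.
That gives 2 distinct shortest paths.

2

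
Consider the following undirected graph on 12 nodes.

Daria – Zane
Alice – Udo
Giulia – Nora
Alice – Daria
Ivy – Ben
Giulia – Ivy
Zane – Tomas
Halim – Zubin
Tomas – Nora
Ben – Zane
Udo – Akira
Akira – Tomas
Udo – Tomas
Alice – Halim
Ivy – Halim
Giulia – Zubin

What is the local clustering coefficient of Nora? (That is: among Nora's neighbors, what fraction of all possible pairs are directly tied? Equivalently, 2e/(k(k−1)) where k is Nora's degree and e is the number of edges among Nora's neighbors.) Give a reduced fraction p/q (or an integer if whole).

Nora's neighbors: Giulia and Tomas (k = 2).
Possible neighbor pairs: C(2,2) = 1. Edges among them: none → e = 0.
Clustering(Nora) = 0/1.

0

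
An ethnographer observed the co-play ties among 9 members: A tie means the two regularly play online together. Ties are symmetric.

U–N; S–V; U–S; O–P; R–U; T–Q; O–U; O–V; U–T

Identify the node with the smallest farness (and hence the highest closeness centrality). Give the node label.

U

Farness (sum of distances to all others) for each node — N:18, O:14, P:21, Q:23, R:18, S:16, T:16, U:11, V:19.
The smallest farness is 11, for U, so U has the highest closeness.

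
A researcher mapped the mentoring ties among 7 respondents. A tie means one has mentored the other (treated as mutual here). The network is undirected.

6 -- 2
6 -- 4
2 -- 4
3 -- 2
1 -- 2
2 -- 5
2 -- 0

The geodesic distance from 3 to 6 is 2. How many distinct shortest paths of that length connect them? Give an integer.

The shortest distance is 2, and the only length-2 path is 3–2–6. So there is exactly 1 shortest path.

1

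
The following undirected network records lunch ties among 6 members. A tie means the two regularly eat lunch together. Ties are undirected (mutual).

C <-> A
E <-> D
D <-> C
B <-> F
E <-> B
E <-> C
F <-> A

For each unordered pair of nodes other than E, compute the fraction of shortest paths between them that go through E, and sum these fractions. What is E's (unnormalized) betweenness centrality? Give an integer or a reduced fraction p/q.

5/2

Pairs whose geodesics pass through E — C–B: 1; F–D: 1/2; B–D: 1.
All other pairs contribute 0.
Summing the contributions gives betweenness(E) = 5/2.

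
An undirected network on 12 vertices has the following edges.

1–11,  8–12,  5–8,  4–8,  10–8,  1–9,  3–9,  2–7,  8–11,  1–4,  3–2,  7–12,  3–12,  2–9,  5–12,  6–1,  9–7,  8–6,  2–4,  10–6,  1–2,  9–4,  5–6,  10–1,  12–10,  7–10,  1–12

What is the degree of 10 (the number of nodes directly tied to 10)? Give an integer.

5

10 is directly tied to 1, 6, 7, 8, and 12. That is 5 neighbors, so the degree of 10 is 5.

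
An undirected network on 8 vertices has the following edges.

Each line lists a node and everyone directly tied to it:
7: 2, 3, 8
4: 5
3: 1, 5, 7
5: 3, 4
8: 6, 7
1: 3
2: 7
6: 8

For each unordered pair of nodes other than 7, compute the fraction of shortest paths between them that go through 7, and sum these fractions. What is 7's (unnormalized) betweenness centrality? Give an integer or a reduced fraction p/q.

Pairs whose geodesics pass through 7 — 1–2: 1; 1–6: 1; 1–8: 1; 4–2: 1; 4–6: 1; 4–8: 1; 2–5: 1; 2–6: 1; 2–3: 1; 2–8: 1; 5–6: 1; 5–8: 1; 6–3: 1; 3–8: 1.
All other pairs contribute 0.
Summing the contributions gives betweenness(7) = 14.

14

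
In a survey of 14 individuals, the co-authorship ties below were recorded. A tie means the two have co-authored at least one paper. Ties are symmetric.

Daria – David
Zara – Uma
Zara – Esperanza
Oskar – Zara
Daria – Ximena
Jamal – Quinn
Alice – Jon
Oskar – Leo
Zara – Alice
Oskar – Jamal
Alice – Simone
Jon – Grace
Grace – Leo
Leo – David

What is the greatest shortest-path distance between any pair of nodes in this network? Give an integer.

7

Eccentricity of each node (its greatest distance to any other): Alice:6, Daria:6, David:5, Esperanza:6, Grace:4, Jamal:5, Jon:5, Leo:4, Oskar:4, Quinn:6, Simone:7, Uma:6, Ximena:7, Zara:5.
The maximum eccentricity is 7, realized for instance by the pair Ximena–Simone via Ximena – Daria – David – Leo – Grace – Jon – Alice – Simone. So the diameter is 7.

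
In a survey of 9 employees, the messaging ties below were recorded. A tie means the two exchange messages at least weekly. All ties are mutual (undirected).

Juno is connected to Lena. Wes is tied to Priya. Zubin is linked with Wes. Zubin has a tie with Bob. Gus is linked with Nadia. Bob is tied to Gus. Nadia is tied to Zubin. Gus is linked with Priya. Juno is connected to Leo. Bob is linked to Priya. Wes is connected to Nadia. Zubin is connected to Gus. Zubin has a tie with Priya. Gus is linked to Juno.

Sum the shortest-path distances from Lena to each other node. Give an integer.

Distances from Lena: Bob:3, Gus:2, Juno:1, Leo:2, Nadia:3, Priya:3, Wes:4, Zubin:3.
Sum = 3 + 2 + 1 + 2 + 3 + 3 + 4 + 3 = 21.

21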